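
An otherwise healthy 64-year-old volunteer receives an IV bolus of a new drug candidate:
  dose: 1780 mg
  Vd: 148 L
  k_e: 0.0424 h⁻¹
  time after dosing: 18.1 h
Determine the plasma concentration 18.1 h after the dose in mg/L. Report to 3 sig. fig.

5.58 mg/L

C₀ = Dose / Vd = 1780 / 148 = 12.03 mg/L
C = C₀ · e^(−k·t) = 12.03 × e^(−0.04240 × 18.1)
  = 12.03 × 0.4642 = 5.584 mg/L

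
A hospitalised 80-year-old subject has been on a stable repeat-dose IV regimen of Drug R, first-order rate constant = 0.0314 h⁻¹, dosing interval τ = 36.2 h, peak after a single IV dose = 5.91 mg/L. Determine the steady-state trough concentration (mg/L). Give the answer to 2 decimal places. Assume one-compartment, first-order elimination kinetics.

2.79 mg/L

e^(−kτ) = e^(−0.03140 × 36.2) = 0.3209
Accumulation ratio R = 1 / (1 − e^(−kτ)) = 1 / (1 − 0.3209) = 1.473
Steady-state trough = C₀ × R × e^(−kτ) = 5.91 × 1.473 × 0.3209 = 2.794 mg/L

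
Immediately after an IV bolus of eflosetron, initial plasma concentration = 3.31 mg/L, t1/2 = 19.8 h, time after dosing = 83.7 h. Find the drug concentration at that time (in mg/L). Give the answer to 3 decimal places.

0.177 mg/L

k = ln2 / t½ = 0.693147 / 19.8 = 0.03501 h⁻¹
C = C₀ · e^(−k·t) = 3.310 × e^(−0.03501 × 83.7)
  = 3.310 × 0.05338 = 0.1767 mg/L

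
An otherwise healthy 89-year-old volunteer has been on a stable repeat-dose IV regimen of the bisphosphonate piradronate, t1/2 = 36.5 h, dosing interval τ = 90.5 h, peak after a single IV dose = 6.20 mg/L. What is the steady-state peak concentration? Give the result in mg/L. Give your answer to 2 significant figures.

k = ln2 / t½ = 0.693147 / 36.5 = 0.01899 h⁻¹
e^(−kτ) = e^(−0.01899 × 90.5) = 0.1793
Accumulation ratio R = 1 / (1 − e^(−kτ)) = 1 / (1 − 0.1793) = 1.218
Steady-state peak = C₀ × R = 6.20 × 1.218 = 7.552 mg/L

7.6 mg/L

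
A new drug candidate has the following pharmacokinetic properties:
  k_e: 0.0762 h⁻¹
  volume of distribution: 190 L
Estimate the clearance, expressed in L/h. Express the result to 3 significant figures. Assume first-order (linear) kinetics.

CL = k × Vd = 0.0762 × 190 = 14.48 L/h

14.5 L/h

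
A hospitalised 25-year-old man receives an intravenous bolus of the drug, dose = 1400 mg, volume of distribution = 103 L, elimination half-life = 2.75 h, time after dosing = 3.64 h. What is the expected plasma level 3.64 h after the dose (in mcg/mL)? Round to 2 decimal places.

5.43 mcg/mL

C₀ = Dose / Vd = 1400 / 103 = 13.59 mg/L
k = ln2 / t½ = 0.693147 / 2.75 = 0.2521 h⁻¹
C = C₀ · e^(−k·t) = 13.59 × e^(−0.2521 × 3.64)
  = 13.59 × 0.3995 = 5.429 mg/L
(5.429 mg/L = 5.429 mcg/mL)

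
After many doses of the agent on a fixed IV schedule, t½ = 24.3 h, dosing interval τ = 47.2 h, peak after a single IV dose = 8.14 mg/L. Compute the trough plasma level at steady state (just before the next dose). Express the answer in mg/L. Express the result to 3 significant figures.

k = ln2 / t½ = 0.693147 / 24.3 = 0.02852 h⁻¹
e^(−kτ) = e^(−0.02852 × 47.2) = 0.2602
Accumulation ratio R = 1 / (1 − e^(−kτ)) = 1 / (1 − 0.2602) = 1.352
Steady-state trough = C₀ × R × e^(−kτ) = 8.14 × 1.352 × 0.2602 = 2.864 mg/L

2.86 mg/L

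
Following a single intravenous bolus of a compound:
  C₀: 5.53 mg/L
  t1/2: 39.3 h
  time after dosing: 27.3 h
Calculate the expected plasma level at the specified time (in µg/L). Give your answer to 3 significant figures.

k = ln2 / t½ = 0.693147 / 39.3 = 0.01764 h⁻¹
C = C₀ · e^(−k·t) = 5.530 × e^(−0.01764 × 27.3)
  = 5.530 × 0.6178 = 3.416 mg/L
Convert: 3.416 mg/L × 1000 = 3416 µg/L

3420 µg/L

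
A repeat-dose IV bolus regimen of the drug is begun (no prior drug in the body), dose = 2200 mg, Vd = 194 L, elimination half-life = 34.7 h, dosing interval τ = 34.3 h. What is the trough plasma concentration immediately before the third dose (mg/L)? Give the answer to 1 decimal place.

C₀ per dose = Dose / Vd = 2200 / 194 = 11.34 mg/L
k = ln2 / t½ = 0.693147 / 34.7 = 0.01998 h⁻¹
Fraction remaining after one interval: r = e^(−kτ) = e^(−0.01998 × 34.3) = 0.5039
Before dose 3, 2 doses have been given (aged 1τ, 2τ).
C_trough = C₀ × (r + r²) = 11.34 × (0.5039 + 0.2539) = 8.593 mg/L

8.6 mg/L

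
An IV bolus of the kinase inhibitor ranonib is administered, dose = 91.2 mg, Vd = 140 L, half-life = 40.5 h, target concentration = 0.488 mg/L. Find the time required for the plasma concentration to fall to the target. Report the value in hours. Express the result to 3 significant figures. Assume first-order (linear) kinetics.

16.9 h

C₀ = Dose / Vd = 91.20 / 140 = 0.6514 mg/L
k = ln2 / t½ = 0.693147 / 40.5 = 0.01711 h⁻¹
t = ln(C₀ / C) / k = ln(0.6514 / 0.488) / 0.01711
  = ln(1.335) / 0.01711 = 0.2889 / 0.01711 = 16.88 h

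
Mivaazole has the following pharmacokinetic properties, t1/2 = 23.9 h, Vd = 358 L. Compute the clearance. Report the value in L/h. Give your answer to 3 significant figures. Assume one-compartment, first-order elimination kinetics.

k = ln2 / t½ = 0.693147 / 23.9 = 0.02900 h⁻¹
CL = k × Vd = 0.02900 × 358 = 10.38 L/h

10.4 L/h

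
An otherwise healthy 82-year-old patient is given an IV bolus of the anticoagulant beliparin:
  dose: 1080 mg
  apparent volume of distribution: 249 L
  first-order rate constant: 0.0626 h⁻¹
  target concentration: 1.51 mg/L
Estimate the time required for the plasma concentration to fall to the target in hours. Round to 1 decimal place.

16.9 h

C₀ = Dose / Vd = 1080 / 249 = 4.337 mg/L
t = ln(C₀ / C) / k = ln(4.337 / 1.51) / 0.06260
  = ln(2.872) / 0.06260 = 1.055 / 0.06260 = 16.85 h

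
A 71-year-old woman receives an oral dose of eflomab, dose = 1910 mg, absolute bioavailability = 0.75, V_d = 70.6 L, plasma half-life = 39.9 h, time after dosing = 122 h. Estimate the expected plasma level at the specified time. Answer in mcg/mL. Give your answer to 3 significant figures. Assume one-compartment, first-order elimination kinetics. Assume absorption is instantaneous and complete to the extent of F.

Amount reaching circulation = F × Dose = 0.75 × 1910 = 1433 mg
C₀ = F·Dose / Vd = 1433 / 70.6 = 20.30 mg/L
k = ln2 / t½ = 0.693147 / 39.9 = 0.01737 h⁻¹
C = C₀ · e^(−k·t) = 20.30 × e^(−0.01737 × 122)
  = 20.30 × 0.1201 = 2.438 mg/L
(2.438 mg/L = 2.438 mcg/mL)

2.44 mcg/mL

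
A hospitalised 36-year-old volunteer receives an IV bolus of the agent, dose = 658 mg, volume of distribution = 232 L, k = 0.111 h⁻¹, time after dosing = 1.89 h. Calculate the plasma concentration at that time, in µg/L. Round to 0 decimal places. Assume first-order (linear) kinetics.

2299 µg/L

C₀ = Dose / Vd = 658.0 / 232 = 2.836 mg/L
C = C₀ · e^(−k·t) = 2.836 × e^(−0.1110 × 1.89)
  = 2.836 × 0.8108 = 2.299 mg/L
Convert: 2.299 mg/L × 1000 = 2299 µg/L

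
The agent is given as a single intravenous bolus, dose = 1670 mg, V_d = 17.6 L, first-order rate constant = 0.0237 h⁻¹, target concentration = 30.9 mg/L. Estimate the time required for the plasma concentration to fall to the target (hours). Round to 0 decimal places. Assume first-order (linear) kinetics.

47 h

C₀ = Dose / Vd = 1670 / 17.6 = 94.89 mg/L
t = ln(C₀ / C) / k = ln(94.89 / 30.9) / 0.02370
  = ln(3.071) / 0.02370 = 1.122 / 0.02370 = 47.34 h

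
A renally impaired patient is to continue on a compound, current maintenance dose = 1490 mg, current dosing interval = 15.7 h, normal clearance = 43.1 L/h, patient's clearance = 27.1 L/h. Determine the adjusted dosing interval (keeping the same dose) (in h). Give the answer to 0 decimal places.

To keep the same average steady-state level, dosing rate must scale with clearance.
CL ratio = 27.1 / 43.1 = 0.6288
New interval (same dose) = 15.7 / 0.6288 = 24.97 h

25 h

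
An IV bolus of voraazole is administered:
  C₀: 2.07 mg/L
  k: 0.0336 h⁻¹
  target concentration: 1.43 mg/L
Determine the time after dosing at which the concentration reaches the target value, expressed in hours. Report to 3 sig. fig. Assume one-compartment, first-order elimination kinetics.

11.0 h

t = ln(C₀ / C) / k = ln(2.070 / 1.43) / 0.03360
  = ln(1.448) / 0.03360 = 0.3702 / 0.03360 = 11.02 h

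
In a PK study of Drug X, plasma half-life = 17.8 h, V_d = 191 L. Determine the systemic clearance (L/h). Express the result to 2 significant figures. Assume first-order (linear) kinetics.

7.4 L/h

k = ln2 / t½ = 0.693147 / 17.8 = 0.03894 h⁻¹
CL = k × Vd = 0.03894 × 191 = 7.438 L/h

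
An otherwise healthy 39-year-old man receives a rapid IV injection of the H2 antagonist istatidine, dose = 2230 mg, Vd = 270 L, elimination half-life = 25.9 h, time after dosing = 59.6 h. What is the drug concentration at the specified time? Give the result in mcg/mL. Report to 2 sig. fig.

1.7 mcg/mL

C₀ = Dose / Vd = 2230 / 270 = 8.259 mg/L
k = ln2 / t½ = 0.693147 / 25.9 = 0.02676 h⁻¹
C = C₀ · e^(−k·t) = 8.259 × e^(−0.02676 × 59.6)
  = 8.259 × 0.2029 = 1.676 mg/L
(1.676 mg/L = 1.676 mcg/mL)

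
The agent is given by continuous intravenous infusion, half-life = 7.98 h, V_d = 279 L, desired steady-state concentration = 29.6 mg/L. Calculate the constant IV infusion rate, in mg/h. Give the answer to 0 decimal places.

k = ln2 / t½ = 0.693147 / 7.98 = 0.08686 h⁻¹
CL = k × Vd = 0.08686 × 279 = 24.23 L/h
At steady state, infusion rate R₀ = Css × CL = 29.6 × 24.23 = 717.2 mg/h

717 mg/h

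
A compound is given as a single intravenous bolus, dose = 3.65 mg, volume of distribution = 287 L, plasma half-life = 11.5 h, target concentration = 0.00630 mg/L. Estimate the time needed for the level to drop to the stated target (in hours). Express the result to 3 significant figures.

C₀ = Dose / Vd = 3.650 / 287 = 0.01272 mg/L
k = ln2 / t½ = 0.693147 / 11.5 = 0.06027 h⁻¹
t = ln(C₀ / C) / k = ln(0.01272 / 0.00630) / 0.06027
  = ln(2.019) / 0.06027 = 0.7026 / 0.06027 = 11.66 h

11.7 h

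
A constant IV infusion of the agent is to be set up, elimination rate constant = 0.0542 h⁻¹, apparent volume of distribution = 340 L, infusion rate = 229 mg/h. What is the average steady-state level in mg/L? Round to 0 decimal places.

12 mg/L

CL = k × Vd = 0.05420 × 340 = 18.43 L/h
At steady state Css = R₀ / CL = 229 / 18.43 = 12.43 mg/L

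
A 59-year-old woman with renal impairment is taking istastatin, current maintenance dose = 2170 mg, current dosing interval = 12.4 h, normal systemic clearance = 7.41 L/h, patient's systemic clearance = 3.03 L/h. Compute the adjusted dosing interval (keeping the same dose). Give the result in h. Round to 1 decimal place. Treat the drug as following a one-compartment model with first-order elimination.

30.3 h

To keep the same average steady-state level, dosing rate must scale with clearance.
CL ratio = 3.03 / 7.41 = 0.4089
New interval (same dose) = 12.4 / 0.4089 = 30.33 h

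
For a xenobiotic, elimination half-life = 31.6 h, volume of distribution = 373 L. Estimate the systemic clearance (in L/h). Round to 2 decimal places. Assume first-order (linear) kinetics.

k = ln2 / t½ = 0.693147 / 31.6 = 0.02194 h⁻¹
CL = k × Vd = 0.02194 × 373 = 8.184 L/h

8.18 L/h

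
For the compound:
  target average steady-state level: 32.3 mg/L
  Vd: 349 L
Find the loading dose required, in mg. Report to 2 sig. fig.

11000 mg

LD = Css × Vd = 32.3 × 349 = 11270 mg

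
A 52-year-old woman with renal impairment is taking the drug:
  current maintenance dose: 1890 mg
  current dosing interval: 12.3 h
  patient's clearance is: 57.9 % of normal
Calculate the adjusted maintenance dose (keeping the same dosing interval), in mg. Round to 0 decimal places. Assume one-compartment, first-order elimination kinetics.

To keep the same average steady-state level, dosing rate must scale with clearance.
CL ratio = 57.9 / 100 = 0.5790
New dose (same interval) = 1890 × 0.5790 = 1094 mg

1094 mg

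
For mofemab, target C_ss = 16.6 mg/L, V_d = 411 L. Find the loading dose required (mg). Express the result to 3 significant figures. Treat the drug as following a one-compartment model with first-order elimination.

LD = Css × Vd = 16.6 × 411 = 6823 mg

6820 mg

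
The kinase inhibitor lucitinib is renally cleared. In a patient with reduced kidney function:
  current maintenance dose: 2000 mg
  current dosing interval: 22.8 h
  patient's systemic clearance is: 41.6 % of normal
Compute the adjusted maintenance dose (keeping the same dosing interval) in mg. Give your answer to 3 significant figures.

To keep the same average steady-state level, dosing rate must scale with clearance.
CL ratio = 41.6 / 100 = 0.4160
New dose (same interval) = 2000 × 0.4160 = 832.0 mg

832 mg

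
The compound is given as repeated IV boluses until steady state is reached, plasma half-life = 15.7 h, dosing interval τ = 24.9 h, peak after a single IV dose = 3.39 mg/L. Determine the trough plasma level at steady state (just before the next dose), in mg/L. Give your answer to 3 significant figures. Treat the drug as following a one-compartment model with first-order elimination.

1.69 mg/L

k = ln2 / t½ = 0.693147 / 15.7 = 0.04415 h⁻¹
e^(−kτ) = e^(−0.04415 × 24.9) = 0.3331
Accumulation ratio R = 1 / (1 − e^(−kτ)) = 1 / (1 − 0.3331) = 1.499
Steady-state trough = C₀ × R × e^(−kτ) = 3.39 × 1.499 × 0.3331 = 1.693 mg/L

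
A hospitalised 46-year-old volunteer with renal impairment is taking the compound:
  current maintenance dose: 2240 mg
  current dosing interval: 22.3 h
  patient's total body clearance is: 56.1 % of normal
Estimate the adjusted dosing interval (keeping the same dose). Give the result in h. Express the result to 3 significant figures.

To keep the same average steady-state level, dosing rate must scale with clearance.
CL ratio = 56.1 / 100 = 0.5610
New interval (same dose) = 22.3 / 0.5610 = 39.75 h

39.8 h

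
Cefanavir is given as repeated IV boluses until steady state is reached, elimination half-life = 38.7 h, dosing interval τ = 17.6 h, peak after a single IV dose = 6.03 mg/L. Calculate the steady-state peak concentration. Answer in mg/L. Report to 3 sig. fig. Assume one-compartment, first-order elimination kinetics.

22.3 mg/L

k = ln2 / t½ = 0.693147 / 38.7 = 0.01791 h⁻¹
e^(−kτ) = e^(−0.01791 × 17.6) = 0.7296
Accumulation ratio R = 1 / (1 − e^(−kτ)) = 1 / (1 − 0.7296) = 3.698
Steady-state peak = C₀ × R = 6.03 × 3.698 = 22.30 mg/L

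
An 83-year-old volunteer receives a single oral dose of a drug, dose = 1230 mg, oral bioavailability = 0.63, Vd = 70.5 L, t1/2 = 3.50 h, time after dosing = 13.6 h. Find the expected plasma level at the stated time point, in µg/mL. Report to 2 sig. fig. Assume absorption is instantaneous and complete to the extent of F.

Amount reaching circulation = F × Dose = 0.63 × 1230 = 774.9 mg
C₀ = F·Dose / Vd = 774.9 / 70.5 = 10.99 mg/L
k = ln2 / t½ = 0.693147 / 3.50 = 0.1980 h⁻¹
C = C₀ · e^(−k·t) = 10.99 × e^(−0.1980 × 13.6)
  = 10.99 × 0.06769 = 0.7439 mg/L
(0.7439 mg/L = 0.7439 µg/mL)

0.74 µg/mL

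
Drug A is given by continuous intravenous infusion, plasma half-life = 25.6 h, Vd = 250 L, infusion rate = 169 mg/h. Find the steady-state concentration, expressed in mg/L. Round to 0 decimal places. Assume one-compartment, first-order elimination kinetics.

25 mg/L

k = ln2 / t½ = 0.693147 / 25.6 = 0.02708 h⁻¹
CL = k × Vd = 0.02708 × 250 = 6.770 L/h
At steady state Css = R₀ / CL = 169 / 6.770 = 24.96 mg/L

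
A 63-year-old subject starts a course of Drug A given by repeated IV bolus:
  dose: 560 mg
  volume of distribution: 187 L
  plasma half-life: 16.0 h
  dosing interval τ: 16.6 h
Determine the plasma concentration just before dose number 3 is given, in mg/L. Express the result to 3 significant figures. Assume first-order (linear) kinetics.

2.17 mg/L

C₀ per dose = Dose / Vd = 560 / 187 = 2.995 mg/L
k = ln2 / t½ = 0.693147 / 16.0 = 0.04332 h⁻¹
Fraction remaining after one interval: r = e^(−kτ) = e^(−0.04332 × 16.6) = 0.4872
Before dose 3, 2 doses have been given (aged 1τ, 2τ).
C_trough = C₀ × (r + r²) = 2.995 × (0.4872 + 0.2374) = 2.170 mg/L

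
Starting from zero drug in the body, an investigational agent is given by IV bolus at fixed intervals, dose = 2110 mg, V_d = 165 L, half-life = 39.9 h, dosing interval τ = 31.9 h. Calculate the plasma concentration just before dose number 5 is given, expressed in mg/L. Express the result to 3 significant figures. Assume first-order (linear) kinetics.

15.4 mg/L

C₀ per dose = Dose / Vd = 2110 / 165 = 12.79 mg/L
k = ln2 / t½ = 0.693147 / 39.9 = 0.01737 h⁻¹
Fraction remaining after one interval: r = e^(−kτ) = e^(−0.01737 × 31.9) = 0.5746
Before dose 5, 4 doses have been given (aged 1τ, 2τ, 3τ, 4τ).
C_trough = C₀ × (r + r² + … + r^4) = C₀ × r(1−r^4)/(1−r)
        = 12.79 × 0.5746 × (1 − 0.1090) / (1 − 0.5746) = 15.39 mg/L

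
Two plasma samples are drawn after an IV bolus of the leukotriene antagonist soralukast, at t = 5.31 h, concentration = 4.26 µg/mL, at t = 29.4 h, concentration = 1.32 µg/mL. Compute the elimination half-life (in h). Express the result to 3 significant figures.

14.3 h

k = ln(C₁/C₂) / (t₂ − t₁) = ln(4.26/1.32) / (29.4 − 5.31)
  = 1.172 / 24.09 = 0.04865 h⁻¹
t½ = ln2 / k = 0.693147 / 0.04865 = 14.25 h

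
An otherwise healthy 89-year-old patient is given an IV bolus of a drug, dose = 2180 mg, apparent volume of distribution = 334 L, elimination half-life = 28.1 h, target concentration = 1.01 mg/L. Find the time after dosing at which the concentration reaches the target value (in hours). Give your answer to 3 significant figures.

C₀ = Dose / Vd = 2180 / 334 = 6.527 mg/L
k = ln2 / t½ = 0.693147 / 28.1 = 0.02467 h⁻¹
t = ln(C₀ / C) / k = ln(6.527 / 1.01) / 0.02467
  = ln(6.462) / 0.02467 = 1.866 / 0.02467 = 75.64 h

75.6 h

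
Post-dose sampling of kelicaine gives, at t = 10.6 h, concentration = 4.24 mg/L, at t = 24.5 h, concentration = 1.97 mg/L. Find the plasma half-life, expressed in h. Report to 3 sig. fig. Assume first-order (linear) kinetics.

k = ln(C₁/C₂) / (t₂ − t₁) = ln(4.24/1.97) / (24.5 − 10.6)
  = 0.7665 / 13.90 = 0.05514 h⁻¹
t½ = ln2 / k = 0.693147 / 0.05514 = 12.57 h

12.6 h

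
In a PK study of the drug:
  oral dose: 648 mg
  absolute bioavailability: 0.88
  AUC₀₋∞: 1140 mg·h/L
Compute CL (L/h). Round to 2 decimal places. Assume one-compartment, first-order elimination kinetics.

CL = F·Dose / AUC = 0.88 × 648 / 1140 = 0.5002 L/h

0.50 L/h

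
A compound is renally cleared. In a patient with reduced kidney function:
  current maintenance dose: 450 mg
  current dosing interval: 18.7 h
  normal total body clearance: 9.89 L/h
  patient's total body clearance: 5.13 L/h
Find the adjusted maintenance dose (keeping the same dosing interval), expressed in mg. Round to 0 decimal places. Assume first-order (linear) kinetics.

233 mg

To keep the same average steady-state level, dosing rate must scale with clearance.
CL ratio = 5.13 / 9.89 = 0.5187
New dose (same interval) = 450 × 0.5187 = 233.4 mg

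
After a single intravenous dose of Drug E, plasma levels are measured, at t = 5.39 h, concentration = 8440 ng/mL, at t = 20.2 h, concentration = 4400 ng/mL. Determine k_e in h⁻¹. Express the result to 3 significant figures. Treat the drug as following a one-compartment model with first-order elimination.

0.0440 h⁻¹

k = ln(C₁/C₂) / (t₂ − t₁) = ln(8440/4400) / (20.2 − 5.39)
  = 0.6514 / 14.81 = 0.04398 h⁻¹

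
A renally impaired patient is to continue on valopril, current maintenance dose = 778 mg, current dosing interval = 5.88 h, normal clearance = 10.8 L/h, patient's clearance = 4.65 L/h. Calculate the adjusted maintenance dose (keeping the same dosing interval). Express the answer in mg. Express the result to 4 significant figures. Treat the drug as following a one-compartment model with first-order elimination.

To keep the same average steady-state level, dosing rate must scale with clearance.
CL ratio = 4.65 / 10.8 = 0.4306
New dose (same interval) = 778 × 0.4306 = 335.0 mg

335.0 mg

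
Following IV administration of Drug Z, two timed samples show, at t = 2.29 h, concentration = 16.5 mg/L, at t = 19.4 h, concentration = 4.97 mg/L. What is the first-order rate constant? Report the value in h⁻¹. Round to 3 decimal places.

0.070 h⁻¹

k = ln(C₁/C₂) / (t₂ − t₁) = ln(16.5/4.97) / (19.4 − 2.29)
  = 1.200 / 17.11 = 0.07013 h⁻¹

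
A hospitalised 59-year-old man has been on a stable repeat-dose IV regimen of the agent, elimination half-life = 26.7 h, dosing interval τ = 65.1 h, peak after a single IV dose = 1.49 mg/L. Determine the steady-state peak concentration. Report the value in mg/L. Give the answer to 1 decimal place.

k = ln2 / t½ = 0.693147 / 26.7 = 0.02596 h⁻¹
e^(−kτ) = e^(−0.02596 × 65.1) = 0.1845
Accumulation ratio R = 1 / (1 − e^(−kτ)) = 1 / (1 − 0.1845) = 1.226
Steady-state peak = C₀ × R = 1.49 × 1.226 = 1.827 mg/L

1.8 mg/L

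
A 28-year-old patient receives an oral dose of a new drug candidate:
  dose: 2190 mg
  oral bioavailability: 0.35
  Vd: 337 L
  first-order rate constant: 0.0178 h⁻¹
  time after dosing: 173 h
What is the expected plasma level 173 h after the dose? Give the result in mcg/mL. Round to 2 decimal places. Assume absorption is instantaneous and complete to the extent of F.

0.10 mcg/mL

Amount reaching circulation = F × Dose = 0.35 × 2190 = 766.5 mg
C₀ = F·Dose / Vd = 766.5 / 337 = 2.274 mg/L
C = C₀ · e^(−k·t) = 2.274 × e^(−0.01780 × 173)
  = 2.274 × 0.04599 = 0.1046 mg/L
(0.1046 mg/L = 0.1046 mcg/mL)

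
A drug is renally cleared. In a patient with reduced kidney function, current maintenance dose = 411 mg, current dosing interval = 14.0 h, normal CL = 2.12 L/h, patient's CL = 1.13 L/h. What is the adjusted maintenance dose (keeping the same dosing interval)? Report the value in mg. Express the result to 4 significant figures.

219.1 mg

To keep the same average steady-state level, dosing rate must scale with clearance.
CL ratio = 1.13 / 2.12 = 0.5330
New dose (same interval) = 411 × 0.5330 = 219.1 mg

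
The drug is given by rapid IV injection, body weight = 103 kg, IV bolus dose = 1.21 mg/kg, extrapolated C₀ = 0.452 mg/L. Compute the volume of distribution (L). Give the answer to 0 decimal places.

276 L

Dose = 1.21 × 103 = 124.6 mg
Vd = Dose / C₀ = 124.6 / 0.452 = 275.7 L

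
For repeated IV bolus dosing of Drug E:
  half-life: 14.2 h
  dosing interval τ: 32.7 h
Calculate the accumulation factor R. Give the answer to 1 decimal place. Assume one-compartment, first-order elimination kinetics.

1.3

k = ln2 / t½ = 0.693147 / 14.2 = 0.04881 h⁻¹
e^(−kτ) = e^(−0.04881 × 32.7) = 0.2027
Accumulation ratio R = 1 / (1 − e^(−kτ)) = 1 / (1 − 0.2027) = 1.254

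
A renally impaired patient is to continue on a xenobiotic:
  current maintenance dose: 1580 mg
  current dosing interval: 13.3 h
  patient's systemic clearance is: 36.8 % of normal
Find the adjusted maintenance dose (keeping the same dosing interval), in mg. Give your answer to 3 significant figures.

To keep the same average steady-state level, dosing rate must scale with clearance.
CL ratio = 36.8 / 100 = 0.3680
New dose (same interval) = 1580 × 0.3680 = 581.4 mg

581 mg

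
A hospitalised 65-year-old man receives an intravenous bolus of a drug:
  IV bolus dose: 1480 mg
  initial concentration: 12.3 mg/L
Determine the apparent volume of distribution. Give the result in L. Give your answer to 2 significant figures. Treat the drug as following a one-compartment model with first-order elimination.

Vd = Dose / C₀ = 1480 / 12.3 = 120.3 L

120 L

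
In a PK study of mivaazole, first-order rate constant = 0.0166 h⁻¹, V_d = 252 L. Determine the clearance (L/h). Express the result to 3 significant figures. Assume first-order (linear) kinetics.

CL = k × Vd = 0.0166 × 252 = 4.183 L/h

4.18 L/h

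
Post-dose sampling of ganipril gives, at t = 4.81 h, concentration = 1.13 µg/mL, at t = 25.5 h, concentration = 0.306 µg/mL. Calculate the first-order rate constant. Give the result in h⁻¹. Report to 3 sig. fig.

k = ln(C₁/C₂) / (t₂ − t₁) = ln(1.13/0.306) / (25.5 − 4.81)
  = 1.306 / 20.69 = 0.06312 h⁻¹

0.0631 h⁻¹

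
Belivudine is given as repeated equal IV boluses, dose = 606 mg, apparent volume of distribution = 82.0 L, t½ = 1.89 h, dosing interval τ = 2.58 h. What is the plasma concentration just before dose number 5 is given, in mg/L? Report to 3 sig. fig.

4.58 mg/L

C₀ per dose = Dose / Vd = 606 / 82.0 = 7.390 mg/L
k = ln2 / t½ = 0.693147 / 1.89 = 0.3667 h⁻¹
Fraction remaining after one interval: r = e^(−kτ) = e^(−0.3667 × 2.58) = 0.3883
Before dose 5, 4 doses have been given (aged 1τ, 2τ, 3τ, 4τ).
C_trough = C₀ × (r + r² + … + r^4) = C₀ × r(1−r^4)/(1−r)
        = 7.390 × 0.3883 × (1 − 0.02273) / (1 − 0.3883) = 4.584 mg/L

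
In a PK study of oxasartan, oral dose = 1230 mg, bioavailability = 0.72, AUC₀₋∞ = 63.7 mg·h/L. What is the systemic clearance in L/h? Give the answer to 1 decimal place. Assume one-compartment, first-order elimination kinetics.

13.9 L/h

CL = F·Dose / AUC = 0.72 × 1230 / 63.7 = 13.90 L/h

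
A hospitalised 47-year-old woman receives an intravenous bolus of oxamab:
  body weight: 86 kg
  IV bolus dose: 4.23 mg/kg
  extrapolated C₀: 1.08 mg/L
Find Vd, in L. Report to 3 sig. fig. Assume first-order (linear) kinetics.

337 L

Dose = 4.23 × 86 = 363.8 mg
Vd = Dose / C₀ = 363.8 / 1.08 = 336.9 L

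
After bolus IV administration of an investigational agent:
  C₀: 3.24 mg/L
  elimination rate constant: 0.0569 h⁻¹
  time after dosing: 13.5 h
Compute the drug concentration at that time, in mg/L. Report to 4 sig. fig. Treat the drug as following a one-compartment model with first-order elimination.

1.503 mg/L

C = C₀ · e^(−k·t) = 3.240 × e^(−0.05690 × 13.5)
  = 3.240 × 0.4639 = 1.503 mg/L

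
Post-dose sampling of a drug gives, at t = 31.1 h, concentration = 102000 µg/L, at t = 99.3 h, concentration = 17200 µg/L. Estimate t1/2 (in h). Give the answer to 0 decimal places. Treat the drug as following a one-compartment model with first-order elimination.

27 h

k = ln(C₁/C₂) / (t₂ − t₁) = ln(102000/17200) / (99.3 − 31.1)
  = 1.780 / 68.20 = 0.02610 h⁻¹
t½ = ln2 / k = 0.693147 / 0.02610 = 26.56 h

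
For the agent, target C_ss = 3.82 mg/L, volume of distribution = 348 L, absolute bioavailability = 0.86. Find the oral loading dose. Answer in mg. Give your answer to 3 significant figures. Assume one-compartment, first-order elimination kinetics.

LD = Css × Vd / F = 3.82 × 348 / 0.86 = 1546 mg

1550 mg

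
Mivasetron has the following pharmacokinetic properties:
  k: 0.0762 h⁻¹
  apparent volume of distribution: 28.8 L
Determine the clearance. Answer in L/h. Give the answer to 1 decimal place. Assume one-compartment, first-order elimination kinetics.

CL = k × Vd = 0.0762 × 28.8 = 2.195 L/h

2.2 L/h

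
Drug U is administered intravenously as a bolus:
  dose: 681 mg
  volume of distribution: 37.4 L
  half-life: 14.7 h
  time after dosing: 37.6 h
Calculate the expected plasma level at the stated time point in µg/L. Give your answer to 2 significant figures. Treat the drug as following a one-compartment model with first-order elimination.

3100 µg/L

C₀ = Dose / Vd = 681.0 / 37.4 = 18.21 mg/L
k = ln2 / t½ = 0.693147 / 14.7 = 0.04715 h⁻¹
C = C₀ · e^(−k·t) = 18.21 × e^(−0.04715 × 37.6)
  = 18.21 × 0.1698 = 3.092 mg/L
Convert: 3.092 mg/L × 1000 = 3092 µg/L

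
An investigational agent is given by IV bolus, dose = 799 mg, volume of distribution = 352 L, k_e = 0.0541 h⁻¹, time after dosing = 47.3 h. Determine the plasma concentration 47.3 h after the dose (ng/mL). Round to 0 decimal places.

176 ng/mL

C₀ = Dose / Vd = 799.0 / 352 = 2.270 mg/L
C = C₀ · e^(−k·t) = 2.270 × e^(−0.05410 × 47.3)
  = 2.270 × 0.07739 = 0.1757 mg/L
Convert: 0.1757 mg/L × 1000 = 175.7 ng/mL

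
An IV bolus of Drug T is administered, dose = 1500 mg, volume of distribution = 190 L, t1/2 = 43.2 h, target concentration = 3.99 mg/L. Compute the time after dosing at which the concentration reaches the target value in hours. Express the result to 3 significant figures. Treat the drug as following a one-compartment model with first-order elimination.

42.5 h

C₀ = Dose / Vd = 1500 / 190 = 7.895 mg/L
k = ln2 / t½ = 0.693147 / 43.2 = 0.01605 h⁻¹
t = ln(C₀ / C) / k = ln(7.895 / 3.99) / 0.01605
  = ln(1.979) / 0.01605 = 0.6826 / 0.01605 = 42.53 h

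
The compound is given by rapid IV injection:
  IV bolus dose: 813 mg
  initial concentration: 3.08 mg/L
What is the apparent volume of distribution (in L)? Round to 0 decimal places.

264 L

Vd = Dose / C₀ = 813.0 / 3.08 = 264.0 L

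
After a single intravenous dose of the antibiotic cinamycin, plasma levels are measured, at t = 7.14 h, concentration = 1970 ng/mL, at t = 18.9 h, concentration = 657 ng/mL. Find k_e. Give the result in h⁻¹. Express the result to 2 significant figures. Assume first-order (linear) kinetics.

k = ln(C₁/C₂) / (t₂ − t₁) = ln(1970/657) / (18.9 − 7.14)
  = 1.098 / 11.76 = 0.09337 h⁻¹

0.093 h⁻¹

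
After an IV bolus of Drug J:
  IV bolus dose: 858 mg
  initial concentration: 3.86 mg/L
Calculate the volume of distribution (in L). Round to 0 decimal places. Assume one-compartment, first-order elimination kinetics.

Vd = Dose / C₀ = 858.0 / 3.86 = 222.3 L

222 L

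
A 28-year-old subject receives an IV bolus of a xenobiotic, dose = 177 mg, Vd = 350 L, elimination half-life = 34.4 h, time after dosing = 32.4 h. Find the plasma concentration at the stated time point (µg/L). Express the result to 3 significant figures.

C₀ = Dose / Vd = 177.0 / 350 = 0.5057 mg/L
k = ln2 / t½ = 0.693147 / 34.4 = 0.02015 h⁻¹
C = C₀ · e^(−k·t) = 0.5057 × e^(−0.02015 × 32.4)
  = 0.5057 × 0.5206 = 0.2633 mg/L
Convert: 0.2633 mg/L × 1000 = 263.3 µg/L

263 µg/L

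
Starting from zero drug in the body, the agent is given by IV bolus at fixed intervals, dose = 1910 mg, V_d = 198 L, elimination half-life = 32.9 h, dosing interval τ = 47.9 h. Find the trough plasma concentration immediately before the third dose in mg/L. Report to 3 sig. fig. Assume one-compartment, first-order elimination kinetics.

C₀ per dose = Dose / Vd = 1910 / 198 = 9.646 mg/L
k = ln2 / t½ = 0.693147 / 32.9 = 0.02107 h⁻¹
Fraction remaining after one interval: r = e^(−kτ) = e^(−0.02107 × 47.9) = 0.3645
Before dose 3, 2 doses have been given (aged 1τ, 2τ).
C_trough = C₀ × (r + r²) = 9.646 × (0.3645 + 0.1329) = 4.798 mg/L

4.80 mg/L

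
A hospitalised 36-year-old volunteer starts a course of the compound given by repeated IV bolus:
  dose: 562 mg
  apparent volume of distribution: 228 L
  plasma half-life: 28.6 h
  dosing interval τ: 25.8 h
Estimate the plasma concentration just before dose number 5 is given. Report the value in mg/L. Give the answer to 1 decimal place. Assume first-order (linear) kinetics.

2.6 mg/L

C₀ per dose = Dose / Vd = 562 / 228 = 2.465 mg/L
k = ln2 / t½ = 0.693147 / 28.6 = 0.02424 h⁻¹
Fraction remaining after one interval: r = e^(−kτ) = e^(−0.02424 × 25.8) = 0.5351
Before dose 5, 4 doses have been given (aged 1τ, 2τ, 3τ, 4τ).
C_trough = C₀ × (r + r² + … + r^4) = C₀ × r(1−r^4)/(1−r)
        = 2.465 × 0.5351 × (1 − 0.08199) / (1 − 0.5351) = 2.605 mg/L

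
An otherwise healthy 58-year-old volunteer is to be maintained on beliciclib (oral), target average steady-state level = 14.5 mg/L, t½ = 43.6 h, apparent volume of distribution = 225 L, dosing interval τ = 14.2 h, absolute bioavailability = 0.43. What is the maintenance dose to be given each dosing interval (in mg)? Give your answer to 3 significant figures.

1710 mg

k = ln2 / t½ = 0.693147 / 43.6 = 0.01590 h⁻¹
CL = k × Vd = 0.01590 × 225 = 3.578 L/h
At steady state, F × (Dose/τ) = Css × CL.
Dose = Css × CL × τ / F = 14.5 × 3.578 × 14.2 / 0.43 = 1713 mg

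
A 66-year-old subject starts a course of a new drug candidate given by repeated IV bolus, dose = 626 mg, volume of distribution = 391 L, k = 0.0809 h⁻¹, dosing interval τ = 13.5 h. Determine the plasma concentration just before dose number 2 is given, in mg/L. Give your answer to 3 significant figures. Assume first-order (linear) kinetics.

0.537 mg/L

C₀ per dose = Dose / Vd = 626 / 391 = 1.601 mg/L
Fraction remaining after one interval: r = e^(−kτ) = e^(−0.08090 × 13.5) = 0.3355
Before dose 2, 1 dose has been given (aged 1τ).
C_trough = C₀ × r = 1.601 × 0.3355 = 0.5371 mg/L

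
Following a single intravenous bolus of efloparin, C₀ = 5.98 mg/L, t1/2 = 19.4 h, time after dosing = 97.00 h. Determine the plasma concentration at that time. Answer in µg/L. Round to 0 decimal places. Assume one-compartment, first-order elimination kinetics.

k = ln2 / t½ = 0.693147 / 19.4 = 0.03573 h⁻¹
t / t½ = 97.00 / 19.4 = 5 half-lives
C = C₀ × (1/2)^5 = 5.980 × 0.03125 = 0.1869 mg/L
Convert: 0.1869 mg/L × 1000 = 186.9 µg/L

187 µg/L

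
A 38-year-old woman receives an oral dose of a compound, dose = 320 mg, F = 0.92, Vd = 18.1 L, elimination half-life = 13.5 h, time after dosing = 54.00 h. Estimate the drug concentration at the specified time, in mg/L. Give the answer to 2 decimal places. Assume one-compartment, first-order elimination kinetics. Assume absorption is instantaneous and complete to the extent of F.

Amount reaching circulation = F × Dose = 0.92 × 320.0 = 294.4 mg
C₀ = F·Dose / Vd = 294.4 / 18.1 = 16.27 mg/L
k = ln2 / t½ = 0.693147 / 13.5 = 0.05134 h⁻¹
t / t½ = 54.00 / 13.5 = 4 half-lives
C = C₀ × (1/2)^4 = 16.27 × 0.06250 = 1.017 mg/L

1.02 mg/L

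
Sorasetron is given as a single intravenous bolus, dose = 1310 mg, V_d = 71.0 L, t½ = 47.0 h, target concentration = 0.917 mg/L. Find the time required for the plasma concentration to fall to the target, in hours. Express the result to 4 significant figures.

C₀ = Dose / Vd = 1310 / 71.0 = 18.45 mg/L
k = ln2 / t½ = 0.693147 / 47.0 = 0.01475 h⁻¹
t = ln(C₀ / C) / k = ln(18.45 / 0.917) / 0.01475
  = ln(20.12) / 0.01475 = 3.002 / 0.01475 = 203.5 h

203.5 h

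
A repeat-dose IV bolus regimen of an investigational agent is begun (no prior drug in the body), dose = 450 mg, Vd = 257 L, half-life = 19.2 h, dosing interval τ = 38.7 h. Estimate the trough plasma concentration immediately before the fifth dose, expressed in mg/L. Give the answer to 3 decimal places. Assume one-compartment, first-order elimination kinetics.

C₀ per dose = Dose / Vd = 450 / 257 = 1.751 mg/L
k = ln2 / t½ = 0.693147 / 19.2 = 0.03610 h⁻¹
Fraction remaining after one interval: r = e^(−kτ) = e^(−0.03610 × 38.7) = 0.2473
Before dose 5, 4 doses have been given (aged 1τ, 2τ, 3τ, 4τ).
C_trough = C₀ × (r + r² + … + r^4) = C₀ × r(1−r^4)/(1−r)
        = 1.751 × 0.2473 × (1 − 0.003740) / (1 − 0.2473) = 0.5731 mg/L

0.573 mg/L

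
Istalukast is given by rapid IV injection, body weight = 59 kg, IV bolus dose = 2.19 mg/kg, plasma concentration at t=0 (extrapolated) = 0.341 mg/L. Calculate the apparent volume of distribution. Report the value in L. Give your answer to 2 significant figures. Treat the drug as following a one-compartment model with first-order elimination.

380 L

Dose = 2.19 × 59 = 129.2 mg
Vd = Dose / C₀ = 129.2 / 0.341 = 378.9 L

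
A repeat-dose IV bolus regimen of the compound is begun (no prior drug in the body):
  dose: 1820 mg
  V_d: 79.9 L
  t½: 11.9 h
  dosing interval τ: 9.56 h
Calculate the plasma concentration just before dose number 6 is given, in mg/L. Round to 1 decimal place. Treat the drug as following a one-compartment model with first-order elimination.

C₀ per dose = Dose / Vd = 1820 / 79.9 = 22.78 mg/L
k = ln2 / t½ = 0.693147 / 11.9 = 0.05825 h⁻¹
Fraction remaining after one interval: r = e^(−kτ) = e^(−0.05825 × 9.56) = 0.5730
Before dose 6, 5 doses have been given (aged 1τ, 2τ, 3τ, 4τ, 5τ).
C_trough = C₀ × (r + r² + … + r^5) = C₀ × r(1−r^5)/(1−r)
        = 22.78 × 0.5730 × (1 − 0.06177) / (1 − 0.5730) = 28.68 mg/L

28.7 mg/L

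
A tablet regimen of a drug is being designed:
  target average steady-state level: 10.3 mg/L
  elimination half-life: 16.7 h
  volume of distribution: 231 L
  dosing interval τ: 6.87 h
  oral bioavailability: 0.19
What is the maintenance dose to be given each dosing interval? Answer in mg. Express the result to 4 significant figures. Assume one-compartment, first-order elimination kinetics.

3571 mg

k = ln2 / t½ = 0.693147 / 16.7 = 0.04151 h⁻¹
CL = k × Vd = 0.04151 × 231 = 9.589 L/h
At steady state, F × (Dose/τ) = Css × CL.
Dose = Css × CL × τ / F = 10.3 × 9.589 × 6.87 / 0.19 = 3571 mg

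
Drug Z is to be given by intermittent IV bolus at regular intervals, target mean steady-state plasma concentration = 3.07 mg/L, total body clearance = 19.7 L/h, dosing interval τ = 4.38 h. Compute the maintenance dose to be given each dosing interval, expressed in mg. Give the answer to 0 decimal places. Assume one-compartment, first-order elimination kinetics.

At steady state, Dose/τ = Css × CL.
Dose = Css × CL × τ = 3.07 × 19.70 × 4.38 = 264.9 mg

265 mg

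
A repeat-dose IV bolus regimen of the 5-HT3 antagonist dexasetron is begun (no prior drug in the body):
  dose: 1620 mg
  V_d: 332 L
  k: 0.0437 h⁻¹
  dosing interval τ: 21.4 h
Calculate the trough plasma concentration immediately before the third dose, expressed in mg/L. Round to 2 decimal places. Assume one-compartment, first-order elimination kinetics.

C₀ per dose = Dose / Vd = 1620 / 332 = 4.880 mg/L
Fraction remaining after one interval: r = e^(−kτ) = e^(−0.04370 × 21.4) = 0.3925
Before dose 3, 2 doses have been given (aged 1τ, 2τ).
C_trough = C₀ × (r + r²) = 4.880 × (0.3925 + 0.1541) = 2.667 mg/L

2.67 mg/L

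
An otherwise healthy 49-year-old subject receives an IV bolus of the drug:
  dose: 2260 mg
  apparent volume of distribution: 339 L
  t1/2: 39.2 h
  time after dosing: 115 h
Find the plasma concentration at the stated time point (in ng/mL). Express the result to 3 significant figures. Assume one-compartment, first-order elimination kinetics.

873 ng/mL

C₀ = Dose / Vd = 2260 / 339 = 6.667 mg/L
k = ln2 / t½ = 0.693147 / 39.2 = 0.01768 h⁻¹
C = C₀ · e^(−k·t) = 6.667 × e^(−0.01768 × 115)
  = 6.667 × 0.1309 = 0.8727 mg/L
Convert: 0.8727 mg/L × 1000 = 872.7 ng/mL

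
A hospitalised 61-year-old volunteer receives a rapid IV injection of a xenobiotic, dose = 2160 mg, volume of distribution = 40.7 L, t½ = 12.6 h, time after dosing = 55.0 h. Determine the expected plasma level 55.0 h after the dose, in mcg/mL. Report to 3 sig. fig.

2.58 mcg/mL

C₀ = Dose / Vd = 2160 / 40.7 = 53.07 mg/L
k = ln2 / t½ = 0.693147 / 12.6 = 0.05501 h⁻¹
C = C₀ · e^(−k·t) = 53.07 × e^(−0.05501 × 55.0)
  = 53.07 × 0.04853 = 2.575 mg/L
(2.575 mg/L = 2.575 mcg/mL)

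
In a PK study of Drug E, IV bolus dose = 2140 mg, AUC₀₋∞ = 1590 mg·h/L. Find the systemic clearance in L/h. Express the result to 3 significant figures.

CL = Dose / AUC = 2140 / 1590 = 1.346 L/h

1.35 L/h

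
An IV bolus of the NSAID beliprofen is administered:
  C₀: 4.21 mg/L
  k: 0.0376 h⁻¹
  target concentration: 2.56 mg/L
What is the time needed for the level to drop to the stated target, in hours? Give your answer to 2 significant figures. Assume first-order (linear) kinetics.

13 h

t = ln(C₀ / C) / k = ln(4.210 / 2.56) / 0.03760
  = ln(1.645) / 0.03760 = 0.4977 / 0.03760 = 13.24 h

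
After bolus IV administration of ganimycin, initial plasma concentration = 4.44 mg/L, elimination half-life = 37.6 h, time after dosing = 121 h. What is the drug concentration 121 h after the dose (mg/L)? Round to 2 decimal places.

0.48 mg/L

k = ln2 / t½ = 0.693147 / 37.6 = 0.01843 h⁻¹
C = C₀ · e^(−k·t) = 4.440 × e^(−0.01843 × 121)
  = 4.440 × 0.1075 = 0.4773 mg/L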